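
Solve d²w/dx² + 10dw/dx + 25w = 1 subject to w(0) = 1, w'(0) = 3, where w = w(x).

w = 1/25 + 24*exp(-5*x)/25 + 39*x*exp(-5*x)/5

Characteristic equation r² + 10r + 25 = 0 has discriminant (10)² - 4·(25) = 0, so r = -5 is a repeated root.
Hence w_h = (C1 + C2*x)*exp(-5*x).
For the particular solution try w_p = A0. Substituting and matching coefficients of each power of x gives A0 = 1/25, so w_p = 1/25.
General solution: w = 1/25 + C1*exp(-5*x) + C2*x*exp(-5*x).
Apply the initial conditions: w(0) = 1/25 + C1 = 1 and w'(0) = C2 - 5*C1 = 3. Solving gives C1 = 24/25, C2 = 39/5.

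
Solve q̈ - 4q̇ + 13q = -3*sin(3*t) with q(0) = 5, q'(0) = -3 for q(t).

q = -9*cos(3*t)/40 - 3*sin(3*t)/40 - 529*exp(2*t)*sin(3*t)/120 + 209*cos(3*t)*exp(2*t)/40

Characteristic equation r² - 4r + 13 = 0 has discriminant (-4)² - 4·(13) = -36 < 0, so r = 2 ± 3i.
Hence q_h = C1*cos(3*t)*exp(2*t) + C2*exp(2*t)*sin(3*t).
Try q_p = A*cos(3*t) + B*sin(3*t). Substituting and equating the coefficients of cos(3t) and sin(3t) gives A = -9/40, B = -3/40, so q_p = -9*cos(3*t)/40 - 3*sin(3*t)/40.
General solution: q = -9*cos(3*t)/40 - 3*sin(3*t)/40 + C1*cos(3*t)*exp(2*t) + C2*exp(2*t)*sin(3*t).
Apply the initial conditions: q(0) = -9/40 + C1 = 5 and q'(0) = -9/40 + 2*C1 + 3*C2 = -3. Solving gives C1 = 209/40, C2 = -529/120.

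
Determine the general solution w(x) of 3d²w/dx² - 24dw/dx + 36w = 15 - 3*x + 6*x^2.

Divide through by 3: w'' - 8w' + 12w = 5 - x + 2*x^2.
Characteristic equation r² - 8r + 12 = 0 factors as (r - 6)(r - 2) = 0, so r = 6, 2.
Hence w_h = C1*exp(6*x) + C2*exp(2*x).
For the particular solution try w_p = A0 + A1*x + A2*x^2. Substituting and matching coefficients of each power of x gives A0 = 13/27, A1 = 5/36, A2 = 1/6, so w_p = 13/27 + x^2/6 + 5*x/36.

w = 13/27 + x**2/6 + 5*x/36 + C1*exp(6*x) + C2*exp(2*x)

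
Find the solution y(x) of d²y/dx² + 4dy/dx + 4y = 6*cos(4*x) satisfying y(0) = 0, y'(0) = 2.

Characteristic equation r² + 4r + 4 = 0 has discriminant (4)² - 4·(4) = 0, so r = -2 is a repeated root.
Hence y_h = (C1 + C2*x)*exp(-2*x).
Try y_p = A*cos(4*x) + B*sin(4*x). Substituting and equating the coefficients of cos(4x) and sin(4x) gives A = -9/50, B = 6/25, so y_p = -9*cos(4*x)/50 + 6*sin(4*x)/25.
General solution: y = -9*cos(4*x)/50 + 6*sin(4*x)/25 + C1*exp(-2*x) + C2*x*exp(-2*x).
Apply the initial conditions: y(0) = -9/50 + C1 = 0 and y'(0) = 24/25 + C2 - 2*C1 = 2. Solving gives C1 = 9/50, C2 = 7/5.

y = -9*cos(4*x)/50 + 6*sin(4*x)/25 + 9*exp(-2*x)/50 + 7*x*exp(-2*x)/5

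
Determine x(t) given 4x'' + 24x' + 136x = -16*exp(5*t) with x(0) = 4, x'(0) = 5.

Divide through by 4: x'' + 6x' + 34x = -4*exp(5*t).
Characteristic equation r² + 6r + 34 = 0 has discriminant (6)² - 4·(34) = -100 < 0, so r = -3 ± 5i.
Hence x_h = C1*cos(5*t)*exp(-3*t) + C2*exp(-3*t)*sin(5*t).
Try x_p = A*exp(5*t). Substituting into the equation and dividing by exp(5*t) gives A = -4/89, so x_p = -4*exp(5*t)/89.
General solution: x = -4*exp(5*t)/89 + C1*cos(5*t)*exp(-3*t) + C2*exp(-3*t)*sin(5*t).
Apply the initial conditions: x(0) = -4/89 + C1 = 4 and x'(0) = -20/89 - 3*C1 + 5*C2 = 5. Solving gives C1 = 360/89, C2 = 309/89.

x = -4*exp(5*t)/89 + 309*exp(-3*t)*sin(5*t)/89 + 360*cos(5*t)*exp(-3*t)/89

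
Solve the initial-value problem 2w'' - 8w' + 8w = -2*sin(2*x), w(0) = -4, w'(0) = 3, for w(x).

w = -31*exp(2*x)/8 - cos(2*x)/8 + 43*x*exp(2*x)/4

Divide through by 2: w'' - 4w' + 4w = -sin(2*x).
Characteristic equation r² - 4r + 4 = 0 has discriminant (-4)² - 4·(4) = 0, so r = 2 is a repeated root.
Hence w_h = (C1 + C2*x)*exp(2*x).
Try w_p = A*cos(2*x) + B*sin(2*x). Substituting and equating the coefficients of cos(2x) and sin(2x) gives A = -1/8, B = 0, so w_p = -cos(2*x)/8.
General solution: w = -cos(2*x)/8 + C1*exp(2*x) + C2*x*exp(2*x).
Apply the initial conditions: w(0) = -1/8 + C1 = -4 and w'(0) = C2 + 2*C1 = 3. Solving gives C1 = -31/8, C2 = 43/4.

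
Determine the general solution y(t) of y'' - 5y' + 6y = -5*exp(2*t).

y = C1*exp(2*t) + C2*exp(3*t) + 5*t*exp(2*t)

Characteristic equation r² - 5r + 6 = 0 factors as (r - 2)(r - 3) = 0, so r = 2, 3.
Hence y_h = C1*exp(2*t) + C2*exp(3*t).
Since exp(2*t) solves the homogeneous equation (r = 2 is a root of multiplicity 1), multiply the trial by t. Try y_p = A*t*exp(2*t). Substituting into the equation and dividing by exp(2*t) gives A = 5, so y_p = 5*t*exp(2*t).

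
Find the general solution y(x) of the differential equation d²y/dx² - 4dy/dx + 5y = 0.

Characteristic equation r² - 4r + 5 = 0 has discriminant (-4)² - 4·(5) = -4 < 0, so r = 2 ± i.
Hence y_h = C1*cos(x)*exp(2*x) + C2*exp(2*x)*sin(x).

y = C1*cos(x)*exp(2*x) + C2*exp(2*x)*sin(x)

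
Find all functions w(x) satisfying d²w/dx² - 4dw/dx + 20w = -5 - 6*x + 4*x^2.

w = -157/500 - 11*x/50 + x**2/5 + C1*cos(4*x)*exp(2*x) + C2*exp(2*x)*sin(4*x)

Characteristic equation r² - 4r + 20 = 0 has discriminant (-4)² - 4·(20) = -64 < 0, so r = 2 ± 4i.
Hence w_h = C1*cos(4*x)*exp(2*x) + C2*exp(2*x)*sin(4*x).
For the particular solution try w_p = A0 + A1*x + A2*x^2. Substituting and matching coefficients of each power of x gives A0 = -157/500, A1 = -11/50, A2 = 1/5, so w_p = -157/500 - 11*x/50 + x^2/5.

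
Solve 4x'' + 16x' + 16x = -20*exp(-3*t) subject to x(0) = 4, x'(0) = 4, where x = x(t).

Divide through by 4: x'' + 4x' + 4x = -5*exp(-3*t).
Characteristic equation r² + 4r + 4 = 0 has discriminant (4)² - 4·(4) = 0, so r = -2 is a repeated root.
Hence x_h = (C1 + C2*t)*exp(-2*t).
Try x_p = A*exp(-3*t). Substituting into the equation and dividing by exp(-3*t) gives A = -5, so x_p = -5*exp(-3*t).
General solution: x = -5*exp(-3*t) + C1*exp(-2*t) + C2*t*exp(-2*t).
Apply the initial conditions: x(0) = -5 + C1 = 4 and x'(0) = 15 + C2 - 2*C1 = 4. Solving gives C1 = 9, C2 = 7.

x = -5*exp(-3*t) + 9*exp(-2*t) + 7*t*exp(-2*t)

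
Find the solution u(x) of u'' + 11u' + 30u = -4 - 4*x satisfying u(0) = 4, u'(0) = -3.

Characteristic equation r² + 11r + 30 = 0 factors as (r + 6)(r + 5) = 0, so r = -6, -5.
Hence u_h = C1*exp(-6*x) + C2*exp(-5*x).
For the particular solution try u_p = A0 + A1*x. Substituting and matching coefficients of each power of x gives A0 = -19/225, A1 = -2/15, so u_p = -19/225 - 2*x/15.
General solution: u = -19/225 - 2*x/15 + C1*exp(-6*x) + C2*exp(-5*x).
Apply the initial conditions: u(0) = -19/225 + C1 + C2 = 4 and u'(0) = -2/15 - 6*C1 - 5*C2 = -3. Solving gives C1 = -158/9, C2 = 541/25.

u = -19/225 - 158*exp(-6*x)/9 - 2*x/15 + 541*exp(-5*x)/25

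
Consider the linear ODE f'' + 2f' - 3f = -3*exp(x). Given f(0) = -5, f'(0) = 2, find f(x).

f = -49*exp(x)/16 - 31*exp(-3*x)/16 - 3*x*exp(x)/4

Characteristic equation r² + 2r - 3 = 0 factors as (r + 3)(r - 1) = 0, so r = -3, 1.
Hence f_h = C1*exp(-3*x) + C2*exp(x).
Since exp(x) solves the homogeneous equation (r = 1 is a root of multiplicity 1), multiply the trial by x. Try f_p = A*x*exp(x). Substituting into the equation and dividing by exp(x) gives A = -3/4, so f_p = -3*x*exp(x)/4.
General solution: f = C1*exp(-3*x) + C2*exp(x) - 3*x*exp(x)/4.
Apply the initial conditions: f(0) = C1 + C2 = -5 and f'(0) = -3/4 + C2 - 3*C1 = 2. Solving gives C1 = -31/16, C2 = -49/16.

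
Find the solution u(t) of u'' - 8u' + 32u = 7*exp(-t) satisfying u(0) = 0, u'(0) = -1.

Characteristic equation r² - 8r + 32 = 0 has discriminant (-8)² - 4·(32) = -64 < 0, so r = 4 ± 4i.
Hence u_h = C1*cos(4*t)*exp(4*t) + C2*exp(4*t)*sin(4*t).
Try u_p = A*exp(-t). Substituting into the equation and dividing by exp(-t) gives A = 7/41, so u_p = 7*exp(-t)/41.
General solution: u = 7*exp(-t)/41 + C1*cos(4*t)*exp(4*t) + C2*exp(4*t)*sin(4*t).
Apply the initial conditions: u(0) = 7/41 + C1 = 0 and u'(0) = -7/41 + 4*C1 + 4*C2 = -1. Solving gives C1 = -7/41, C2 = -3/82.

u = 7*exp(-t)/41 - 7*cos(4*t)*exp(4*t)/41 - 3*exp(4*t)*sin(4*t)/82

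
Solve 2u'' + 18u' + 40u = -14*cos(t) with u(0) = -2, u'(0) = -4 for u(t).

u = -210*exp(-4*t)/17 - 133*cos(t)/442 - 63*sin(t)/442 + 277*exp(-5*t)/26

Divide through by 2: u'' + 9u' + 20u = -7*cos(t).
Characteristic equation r² + 9r + 20 = 0 factors as (r + 5)(r + 4) = 0, so r = -5, -4.
Hence u_h = C1*exp(-5*t) + C2*exp(-4*t).
Try u_p = A*cos(t) + B*sin(t). Substituting and equating the coefficients of cos(t) and sin(t) gives A = -133/442, B = -63/442, so u_p = -133*cos(t)/442 - 63*sin(t)/442.
General solution: u = -133*cos(t)/442 - 63*sin(t)/442 + C1*exp(-5*t) + C2*exp(-4*t).
Apply the initial conditions: u(0) = -133/442 + C1 + C2 = -2 and u'(0) = -63/442 - 5*C1 - 4*C2 = -4. Solving gives C1 = 277/26, C2 = -210/17.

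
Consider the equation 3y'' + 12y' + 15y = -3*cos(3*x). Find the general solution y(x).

y = -3*sin(3*x)/40 + cos(3*x)/40 + C1*cos(x)*exp(-2*x) + C2*exp(-2*x)*sin(x)

Divide through by 3: y'' + 4y' + 5y = -cos(3*x).
Characteristic equation r² + 4r + 5 = 0 has discriminant (4)² - 4·(5) = -4 < 0, so r = -2 ± i.
Hence y_h = C1*cos(x)*exp(-2*x) + C2*exp(-2*x)*sin(x).
Try y_p = A*cos(3*x) + B*sin(3*x). Substituting and equating the coefficients of cos(3x) and sin(3x) gives A = 1/40, B = -3/40, so y_p = -3*sin(3*x)/40 + cos(3*x)/40.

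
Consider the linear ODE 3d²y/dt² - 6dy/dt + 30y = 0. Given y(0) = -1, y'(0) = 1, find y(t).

y = -cos(3*t)*exp(t) + 2*exp(t)*sin(3*t)/3

Divide through by 3: y'' - 2y' + 10y = 0.
Characteristic equation r² - 2r + 10 = 0 has discriminant (-2)² - 4·(10) = -36 < 0, so r = 1 ± 3i.
Hence y_h = C1*cos(3*t)*exp(t) + C2*exp(t)*sin(3*t).
Apply the initial conditions: y(0) = C1 = -1 and y'(0) = C1 + 3*C2 = 1. Solving gives C1 = -1, C2 = 2/3.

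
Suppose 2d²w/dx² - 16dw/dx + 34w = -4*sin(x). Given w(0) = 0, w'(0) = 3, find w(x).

w = -sin(x)/10 - cos(x)/20 + cos(x)*exp(4*x)/20 + 29*exp(4*x)*sin(x)/10

Divide through by 2: w'' - 8w' + 17w = -2*sin(x).
Characteristic equation r² - 8r + 17 = 0 has discriminant (-8)² - 4·(17) = -4 < 0, so r = 4 ± i.
Hence w_h = C1*cos(x)*exp(4*x) + C2*exp(4*x)*sin(x).
Try w_p = A*cos(x) + B*sin(x). Substituting and equating the coefficients of cos(x) and sin(x) gives A = -1/20, B = -1/10, so w_p = -sin(x)/10 - cos(x)/20.
General solution: w = -sin(x)/10 - cos(x)/20 + C1*cos(x)*exp(4*x) + C2*exp(4*x)*sin(x).
Apply the initial conditions: w(0) = -1/20 + C1 = 0 and w'(0) = -1/10 + C2 + 4*C1 = 3. Solving gives C1 = 1/20, C2 = 29/10.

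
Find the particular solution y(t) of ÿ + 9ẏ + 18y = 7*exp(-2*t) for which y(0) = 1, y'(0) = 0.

y = -5*exp(-6*t)/12 - exp(-3*t)/3 + 7*exp(-2*t)/4

Characteristic equation r² + 9r + 18 = 0 factors as (r + 6)(r + 3) = 0, so r = -6, -3.
Hence y_h = C1*exp(-6*t) + C2*exp(-3*t).
Try y_p = A*exp(-2*t). Substituting into the equation and dividing by exp(-2*t) gives A = 7/4, so y_p = 7*exp(-2*t)/4.
General solution: y = 7*exp(-2*t)/4 + C1*exp(-6*t) + C2*exp(-3*t).
Apply the initial conditions: y(0) = 7/4 + C1 + C2 = 1 and y'(0) = -7/2 - 6*C1 - 3*C2 = 0. Solving gives C1 = -5/12, C2 = -1/3.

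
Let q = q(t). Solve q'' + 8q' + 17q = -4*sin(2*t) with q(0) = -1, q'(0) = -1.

q = -52*sin(2*t)/425 + 64*cos(2*t)/425 - 2277*exp(-4*t)*sin(t)/425 - 489*cos(t)*exp(-4*t)/425

Characteristic equation r² + 8r + 17 = 0 has discriminant (8)² - 4·(17) = -4 < 0, so r = -4 ± i.
Hence q_h = C1*cos(t)*exp(-4*t) + C2*exp(-4*t)*sin(t).
Try q_p = A*cos(2*t) + B*sin(2*t). Substituting and equating the coefficients of cos(2t) and sin(2t) gives A = 64/425, B = -52/425, so q_p = -52*sin(2*t)/425 + 64*cos(2*t)/425.
General solution: q = -52*sin(2*t)/425 + 64*cos(2*t)/425 + C1*cos(t)*exp(-4*t) + C2*exp(-4*t)*sin(t).
Apply the initial conditions: q(0) = 64/425 + C1 = -1 and q'(0) = -104/425 + C2 - 4*C1 = -1. Solving gives C1 = -489/425, C2 = -2277/425.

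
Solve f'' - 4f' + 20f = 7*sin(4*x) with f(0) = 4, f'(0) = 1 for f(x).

Characteristic equation r² - 4r + 20 = 0 has discriminant (-4)² - 4·(20) = -64 < 0, so r = 2 ± 4i.
Hence f_h = C1*cos(4*x)*exp(2*x) + C2*exp(2*x)*sin(4*x).
Try f_p = A*cos(4*x) + B*sin(4*x). Substituting and equating the coefficients of cos(4x) and sin(4x) gives A = 7/17, B = 7/68, so f_p = 7*cos(4*x)/17 + 7*sin(4*x)/68.
General solution: f = 7*cos(4*x)/17 + 7*sin(4*x)/68 + C1*cos(4*x)*exp(2*x) + C2*exp(2*x)*sin(4*x).
Apply the initial conditions: f(0) = 7/17 + C1 = 4 and f'(0) = 7/17 + 2*C1 + 4*C2 = 1. Solving gives C1 = 61/17, C2 = -28/17.

f = 7*cos(4*x)/17 + 7*sin(4*x)/68 - 28*exp(2*x)*sin(4*x)/17 + 61*cos(4*x)*exp(2*x)/17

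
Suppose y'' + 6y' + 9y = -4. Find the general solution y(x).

y = -4/9 + C1*exp(-3*x) + C2*x*exp(-3*x)

Characteristic equation r² + 6r + 9 = 0 has discriminant (6)² - 4·(9) = 0, so r = -3 is a repeated root.
Hence y_h = (C1 + C2*x)*exp(-3*x).
For the particular solution try y_p = A0. Substituting and matching coefficients of each power of x gives A0 = -4/9, so y_p = -4/9.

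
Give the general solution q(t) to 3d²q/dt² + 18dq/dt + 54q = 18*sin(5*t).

q = -180*cos(5*t)/949 - 42*sin(5*t)/949 + C1*cos(3*t)*exp(-3*t) + C2*exp(-3*t)*sin(3*t)

Divide through by 3: q'' + 6q' + 18q = 6*sin(5*t).
Characteristic equation r² + 6r + 18 = 0 has discriminant (6)² - 4·(18) = -36 < 0, so r = -3 ± 3i.
Hence q_h = C1*cos(3*t)*exp(-3*t) + C2*exp(-3*t)*sin(3*t).
Try q_p = A*cos(5*t) + B*sin(5*t). Substituting and equating the coefficients of cos(5t) and sin(5t) gives A = -180/949, B = -42/949, so q_p = -180*cos(5*t)/949 - 42*sin(5*t)/949.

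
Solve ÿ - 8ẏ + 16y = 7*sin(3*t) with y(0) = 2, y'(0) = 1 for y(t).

Characteristic equation r² - 8r + 16 = 0 has discriminant (-8)² - 4·(16) = 0, so r = 4 is a repeated root.
Hence y_h = (C1 + C2*t)*exp(4*t).
Try y_p = A*cos(3*t) + B*sin(3*t). Substituting and equating the coefficients of cos(3t) and sin(3t) gives A = 168/625, B = 49/625, so y_p = 49*sin(3*t)/625 + 168*cos(3*t)/625.
General solution: y = 49*sin(3*t)/625 + 168*cos(3*t)/625 + C1*exp(4*t) + C2*t*exp(4*t).
Apply the initial conditions: y(0) = 168/625 + C1 = 2 and y'(0) = 147/625 + C2 + 4*C1 = 1. Solving gives C1 = 1082/625, C2 = -154/25.

y = 49*sin(3*t)/625 + 168*cos(3*t)/625 + 1082*exp(4*t)/625 - 154*t*exp(4*t)/25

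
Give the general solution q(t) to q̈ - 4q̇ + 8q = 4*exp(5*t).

q = 4*exp(5*t)/13 + C1*cos(2*t)*exp(2*t) + C2*exp(2*t)*sin(2*t)

Characteristic equation r² - 4r + 8 = 0 has discriminant (-4)² - 4·(8) = -16 < 0, so r = 2 ± 2i.
Hence q_h = C1*cos(2*t)*exp(2*t) + C2*exp(2*t)*sin(2*t).
Try q_p = A*exp(5*t). Substituting into the equation and dividing by exp(5*t) gives A = 4/13, so q_p = 4*exp(5*t)/13.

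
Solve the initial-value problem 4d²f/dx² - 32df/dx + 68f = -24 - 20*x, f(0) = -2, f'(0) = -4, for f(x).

Divide through by 4: f'' - 8f' + 17f = -6 - 5*x.
Characteristic equation r² - 8r + 17 = 0 has discriminant (-8)² - 4·(17) = -4 < 0, so r = 4 ± i.
Hence f_h = C1*cos(x)*exp(4*x) + C2*exp(4*x)*sin(x).
For the particular solution try f_p = A0 + A1*x. Substituting and matching coefficients of each power of x gives A0 = -142/289, A1 = -5/17, so f_p = -142/289 - 5*x/17.
General solution: f = -142/289 - 5*x/17 + C1*cos(x)*exp(4*x) + C2*exp(4*x)*sin(x).
Apply the initial conditions: f(0) = -142/289 + C1 = -2 and f'(0) = -5/17 + C2 + 4*C1 = -4. Solving gives C1 = -436/289, C2 = 673/289.

f = -142/289 - 5*x/17 - 436*cos(x)*exp(4*x)/289 + 673*exp(4*x)*sin(x)/289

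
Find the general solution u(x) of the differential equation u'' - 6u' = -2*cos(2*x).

u = C2 + cos(2*x)/20 + 3*sin(2*x)/20 + C1*exp(6*x)

Characteristic equation r² - 6r = 0 factors as (r - 6)r = 0, so r = 6, 0.
Hence u_h = C1*exp(6*x) + C2.
Try u_p = A*cos(2*x) + B*sin(2*x). Substituting and equating the coefficients of cos(2x) and sin(2x) gives A = 1/20, B = 3/20, so u_p = cos(2*x)/20 + 3*sin(2*x)/20.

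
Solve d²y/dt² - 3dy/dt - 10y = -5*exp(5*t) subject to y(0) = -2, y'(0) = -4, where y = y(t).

y = -51*exp(5*t)/49 - 47*exp(-2*t)/49 - 5*t*exp(5*t)/7

Characteristic equation r² - 3r - 10 = 0 factors as (r - 5)(r + 2) = 0, so r = 5, -2.
Hence y_h = C1*exp(5*t) + C2*exp(-2*t).
Since exp(5*t) solves the homogeneous equation (r = 5 is a root of multiplicity 1), multiply the trial by t. Try y_p = A*t*exp(5*t). Substituting into the equation and dividing by exp(5*t) gives A = -5/7, so y_p = -5*t*exp(5*t)/7.
General solution: y = C1*exp(5*t) + C2*exp(-2*t) - 5*t*exp(5*t)/7.
Apply the initial conditions: y(0) = C1 + C2 = -2 and y'(0) = -5/7 - 2*C2 + 5*C1 = -4. Solving gives C1 = -51/49, C2 = -47/49.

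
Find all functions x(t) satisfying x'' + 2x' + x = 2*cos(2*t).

x = -6*cos(2*t)/25 + 8*sin(2*t)/25 + C1*exp(-t) + C2*t*exp(-t)

Characteristic equation r² + 2r + 1 = 0 has discriminant (2)² - 4·(1) = 0, so r = -1 is a repeated root.
Hence x_h = (C1 + C2*t)*exp(-t).
Try x_p = A*cos(2*t) + B*sin(2*t). Substituting and equating the coefficients of cos(2t) and sin(2t) gives A = -6/25, B = 8/25, so x_p = -6*cos(2*t)/25 + 8*sin(2*t)/25.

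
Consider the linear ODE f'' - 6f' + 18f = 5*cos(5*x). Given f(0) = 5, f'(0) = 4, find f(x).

f = -150*sin(5*x)/949 - 35*cos(5*x)/949 - 9794*exp(3*x)*sin(3*x)/2847 + 4780*cos(3*x)*exp(3*x)/949

Characteristic equation r² - 6r + 18 = 0 has discriminant (-6)² - 4·(18) = -36 < 0, so r = 3 ± 3i.
Hence f_h = C1*cos(3*x)*exp(3*x) + C2*exp(3*x)*sin(3*x).
Try f_p = A*cos(5*x) + B*sin(5*x). Substituting and equating the coefficients of cos(5x) and sin(5x) gives A = -35/949, B = -150/949, so f_p = -150*sin(5*x)/949 - 35*cos(5*x)/949.
General solution: f = -150*sin(5*x)/949 - 35*cos(5*x)/949 + C1*cos(3*x)*exp(3*x) + C2*exp(3*x)*sin(3*x).
Apply the initial conditions: f(0) = -35/949 + C1 = 5 and f'(0) = -750/949 + 3*C1 + 3*C2 = 4. Solving gives C1 = 4780/949, C2 = -9794/2847.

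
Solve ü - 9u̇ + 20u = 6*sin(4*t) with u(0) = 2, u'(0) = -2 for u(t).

Characteristic equation r² - 9r + 20 = 0 factors as (r - 5)(r - 4) = 0, so r = 5, 4.
Hence u_h = C1*exp(5*t) + C2*exp(4*t).
Try u_p = A*cos(4*t) + B*sin(4*t). Substituting and equating the coefficients of cos(4t) and sin(4t) gives A = 27/164, B = 3/164, so u_p = 3*sin(4*t)/164 + 27*cos(4*t)/164.
General solution: u = 3*sin(4*t)/164 + 27*cos(4*t)/164 + C1*exp(5*t) + C2*exp(4*t).
Apply the initial conditions: u(0) = 27/164 + C1 + C2 = 2 and u'(0) = 3/41 + 4*C2 + 5*C1 = -2. Solving gives C1 = -386/41, C2 = 45/4.

u = -386*exp(5*t)/41 + 3*sin(4*t)/164 + 27*cos(4*t)/164 + 45*exp(4*t)/4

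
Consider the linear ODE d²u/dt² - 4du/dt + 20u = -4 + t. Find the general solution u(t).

u = -19/100 + t/20 + C1*cos(4*t)*exp(2*t) + C2*exp(2*t)*sin(4*t)

Characteristic equation r² - 4r + 20 = 0 has discriminant (-4)² - 4·(20) = -64 < 0, so r = 2 ± 4i.
Hence u_h = C1*cos(4*t)*exp(2*t) + C2*exp(2*t)*sin(4*t).
For the particular solution try u_p = A0 + A1*t. Substituting and matching coefficients of each power of t gives A0 = -19/100, A1 = 1/20, so u_p = -19/100 + t/20.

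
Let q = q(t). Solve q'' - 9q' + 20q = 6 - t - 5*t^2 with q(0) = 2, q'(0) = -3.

Characteristic equation r² - 9r + 20 = 0 factors as (r - 5)(r - 4) = 0, so r = 5, 4.
Hence q_h = C1*exp(5*t) + C2*exp(4*t).
For the particular solution try q_p = A0 + A1*t + A2*t^2. Substituting and matching coefficients of each power of t gives A0 = 161/800, A1 = -11/40, A2 = -1/4, so q_p = 161/800 - 11*t/40 - t^2/4.
General solution: q = 161/800 - 11*t/40 - t^2/4 + C1*exp(5*t) + C2*exp(4*t).
Apply the initial conditions: q(0) = 161/800 + C1 + C2 = 2 and q'(0) = -11/40 + 4*C2 + 5*C1 = -3. Solving gives C1 = -248/25, C2 = 375/32.

q = 161/800 - 248*exp(5*t)/25 - 11*t/40 - t**2/4 + 375*exp(4*t)/32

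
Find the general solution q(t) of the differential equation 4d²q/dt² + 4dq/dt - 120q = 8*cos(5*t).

Divide through by 4: q'' + q' - 30q = 2*cos(5*t).
Characteristic equation r² + r - 30 = 0 factors as (r - 5)(r + 6) = 0, so r = 5, -6.
Hence q_h = C1*exp(5*t) + C2*exp(-6*t).
Try q_p = A*cos(5*t) + B*sin(5*t). Substituting and equating the coefficients of cos(5t) and sin(5t) gives A = -11/305, B = 1/305, so q_p = -11*cos(5*t)/305 + sin(5*t)/305.

q = -11*cos(5*t)/305 + sin(5*t)/305 + C1*exp(5*t) + C2*exp(-6*t)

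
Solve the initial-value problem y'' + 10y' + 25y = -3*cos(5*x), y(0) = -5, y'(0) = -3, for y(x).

y = -5*exp(-5*x) - 3*sin(5*x)/50 - 277*x*exp(-5*x)/10

Characteristic equation r² + 10r + 25 = 0 has discriminant (10)² - 4·(25) = 0, so r = -5 is a repeated root.
Hence y_h = (C1 + C2*x)*exp(-5*x).
Try y_p = A*cos(5*x) + B*sin(5*x). Substituting and equating the coefficients of cos(5x) and sin(5x) gives A = 0, B = -3/50, so y_p = -3*sin(5*x)/50.
General solution: y = -3*sin(5*x)/50 + C1*exp(-5*x) + C2*x*exp(-5*x).
Apply the initial conditions: y(0) = C1 = -5 and y'(0) = -3/10 + C2 - 5*C1 = -3. Solving gives C1 = -5, C2 = -277/10.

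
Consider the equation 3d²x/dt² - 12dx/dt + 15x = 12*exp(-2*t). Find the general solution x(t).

x = 4*exp(-2*t)/17 + C1*cos(t)*exp(2*t) + C2*exp(2*t)*sin(t)

Divide through by 3: x'' - 4x' + 5x = 4*exp(-2*t).
Characteristic equation r² - 4r + 5 = 0 has discriminant (-4)² - 4·(5) = -4 < 0, so r = 2 ± i.
Hence x_h = C1*cos(t)*exp(2*t) + C2*exp(2*t)*sin(t).
Try x_p = A*exp(-2*t). Substituting into the equation and dividing by exp(-2*t) gives A = 4/17, so x_p = 4*exp(-2*t)/17.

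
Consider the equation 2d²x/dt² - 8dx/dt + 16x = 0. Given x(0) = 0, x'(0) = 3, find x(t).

x = 3*exp(2*t)*sin(2*t)/2

Divide through by 2: x'' - 4x' + 8x = 0.
Characteristic equation r² - 4r + 8 = 0 has discriminant (-4)² - 4·(8) = -16 < 0, so r = 2 ± 2i.
Hence x_h = C1*cos(2*t)*exp(2*t) + C2*exp(2*t)*sin(2*t).
Apply the initial conditions: x(0) = C1 = 0 and x'(0) = 2*C1 + 2*C2 = 3. Solving gives C1 = 0, C2 = 3/2.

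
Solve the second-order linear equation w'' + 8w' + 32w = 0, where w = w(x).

w = C1*cos(4*x)*exp(-4*x) + C2*exp(-4*x)*sin(4*x)

Characteristic equation r² + 8r + 32 = 0 has discriminant (8)² - 4·(32) = -64 < 0, so r = -4 ± 4i.
Hence w_h = C1*cos(4*x)*exp(-4*x) + C2*exp(-4*x)*sin(4*x).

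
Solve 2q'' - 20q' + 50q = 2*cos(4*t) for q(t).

q = -40*sin(4*t)/1681 + 9*cos(4*t)/1681 + C1*exp(5*t) + C2*t*exp(5*t)

Divide through by 2: q'' - 10q' + 25q = cos(4*t).
Characteristic equation r² - 10r + 25 = 0 has discriminant (-10)² - 4·(25) = 0, so r = 5 is a repeated root.
Hence q_h = (C1 + C2*t)*exp(5*t).
Try q_p = A*cos(4*t) + B*sin(4*t). Substituting and equating the coefficients of cos(4t) and sin(4t) gives A = 9/1681, B = -40/1681, so q_p = -40*sin(4*t)/1681 + 9*cos(4*t)/1681.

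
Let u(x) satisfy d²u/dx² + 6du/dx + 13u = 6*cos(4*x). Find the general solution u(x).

u = -2*cos(4*x)/65 + 16*sin(4*x)/65 + C1*cos(2*x)*exp(-3*x) + C2*exp(-3*x)*sin(2*x)

Characteristic equation r² + 6r + 13 = 0 has discriminant (6)² - 4·(13) = -16 < 0, so r = -3 ± 2i.
Hence u_h = C1*cos(2*x)*exp(-3*x) + C2*exp(-3*x)*sin(2*x).
Try u_p = A*cos(4*x) + B*sin(4*x). Substituting and equating the coefficients of cos(4x) and sin(4x) gives A = -2/65, B = 16/65, so u_p = -2*cos(4*x)/65 + 16*sin(4*x)/65.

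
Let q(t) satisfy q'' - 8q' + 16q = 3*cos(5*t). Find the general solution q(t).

q = -120*sin(5*t)/1681 - 27*cos(5*t)/1681 + C1*exp(4*t) + C2*t*exp(4*t)

Characteristic equation r² - 8r + 16 = 0 has discriminant (-8)² - 4·(16) = 0, so r = 4 is a repeated root.
Hence q_h = (C1 + C2*t)*exp(4*t).
Try q_p = A*cos(5*t) + B*sin(5*t). Substituting and equating the coefficients of cos(5t) and sin(5t) gives A = -27/1681, B = -120/1681, so q_p = -120*sin(5*t)/1681 - 27*cos(5*t)/1681.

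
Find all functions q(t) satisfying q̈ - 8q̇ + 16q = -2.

q = -1/8 + C1*exp(4*t) + C2*t*exp(4*t)

Characteristic equation r² - 8r + 16 = 0 has discriminant (-8)² - 4·(16) = 0, so r = 4 is a repeated root.
Hence q_h = (C1 + C2*t)*exp(4*t).
For the particular solution try q_p = A0. Substituting and matching coefficients of each power of t gives A0 = -1/8, so q_p = -1/8.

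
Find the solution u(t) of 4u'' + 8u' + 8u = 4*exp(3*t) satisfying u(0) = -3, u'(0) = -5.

Divide through by 4: u'' + 2u' + 2u = exp(3*t).
Characteristic equation r² + 2r + 2 = 0 has discriminant (2)² - 4·(2) = -4 < 0, so r = -1 ± i.
Hence u_h = C1*cos(t)*exp(-t) + C2*exp(-t)*sin(t).
Try u_p = A*exp(3*t). Substituting into the equation and dividing by exp(3*t) gives A = 1/17, so u_p = exp(3*t)/17.
General solution: u = exp(3*t)/17 + C1*cos(t)*exp(-t) + C2*exp(-t)*sin(t).
Apply the initial conditions: u(0) = 1/17 + C1 = -3 and u'(0) = 3/17 + C2 - C1 = -5. Solving gives C1 = -52/17, C2 = -140/17.

u = exp(3*t)/17 - 140*exp(-t)*sin(t)/17 - 52*cos(t)*exp(-t)/17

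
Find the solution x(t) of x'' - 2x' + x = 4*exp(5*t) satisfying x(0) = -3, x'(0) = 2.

Characteristic equation r² - 2r + 1 = 0 has discriminant (-2)² - 4·(1) = 0, so r = 1 is a repeated root.
Hence x_h = (C1 + C2*t)*exp(t).
Try x_p = A*exp(5*t). Substituting into the equation and dividing by exp(5*t) gives A = 1/4, so x_p = exp(5*t)/4.
General solution: x = exp(5*t)/4 + C1*exp(t) + C2*t*exp(t).
Apply the initial conditions: x(0) = 1/4 + C1 = -3 and x'(0) = 5/4 + C1 + C2 = 2. Solving gives C1 = -13/4, C2 = 4.

x = -13*exp(t)/4 + exp(5*t)/4 + 4*t*exp(t)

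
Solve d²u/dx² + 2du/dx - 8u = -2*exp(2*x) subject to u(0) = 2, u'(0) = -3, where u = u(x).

Characteristic equation r² + 2r - 8 = 0 factors as (r + 4)(r - 2) = 0, so r = -4, 2.
Hence u_h = C1*exp(-4*x) + C2*exp(2*x).
Since exp(2*x) solves the homogeneous equation (r = 2 is a root of multiplicity 1), multiply the trial by x. Try u_p = A*x*exp(2*x). Substituting into the equation and dividing by exp(2*x) gives A = -1/3, so u_p = -x*exp(2*x)/3.
General solution: u = C1*exp(-4*x) + C2*exp(2*x) - x*exp(2*x)/3.
Apply the initial conditions: u(0) = C1 + C2 = 2 and u'(0) = -1/3 - 4*C1 + 2*C2 = -3. Solving gives C1 = 10/9, C2 = 8/9.

u = 8*exp(2*x)/9 + 10*exp(-4*x)/9 - x*exp(2*x)/3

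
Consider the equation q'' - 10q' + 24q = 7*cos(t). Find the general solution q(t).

q = -70*sin(t)/629 + 161*cos(t)/629 + C1*exp(4*t) + C2*exp(6*t)

Characteristic equation r² - 10r + 24 = 0 factors as (r - 4)(r - 6) = 0, so r = 4, 6.
Hence q_h = C1*exp(4*t) + C2*exp(6*t).
Try q_p = A*cos(t) + B*sin(t). Substituting and equating the coefficients of cos(t) and sin(t) gives A = 161/629, B = -70/629, so q_p = -70*sin(t)/629 + 161*cos(t)/629.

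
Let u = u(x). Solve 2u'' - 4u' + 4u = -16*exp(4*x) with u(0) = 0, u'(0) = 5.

Divide through by 2: u'' - 2u' + 2u = -8*exp(4*x).
Characteristic equation r² - 2r + 2 = 0 has discriminant (-2)² - 4·(2) = -4 < 0, so r = 1 ± i.
Hence u_h = C1*cos(x)*exp(x) + C2*exp(x)*sin(x).
Try u_p = A*exp(4*x). Substituting into the equation and dividing by exp(4*x) gives A = -4/5, so u_p = -4*exp(4*x)/5.
General solution: u = -4*exp(4*x)/5 + C1*cos(x)*exp(x) + C2*exp(x)*sin(x).
Apply the initial conditions: u(0) = -4/5 + C1 = 0 and u'(0) = -16/5 + C1 + C2 = 5. Solving gives C1 = 4/5, C2 = 37/5.

u = -4*exp(4*x)/5 + 4*cos(x)*exp(x)/5 + 37*exp(x)*sin(x)/5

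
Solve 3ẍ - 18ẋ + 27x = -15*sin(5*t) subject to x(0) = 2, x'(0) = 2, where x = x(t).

Divide through by 3: x'' - 6x' + 9x = -5*sin(5*t).
Characteristic equation r² - 6r + 9 = 0 has discriminant (-6)² - 4·(9) = 0, so r = 3 is a repeated root.
Hence x_h = (C1 + C2*t)*exp(3*t).
Try x_p = A*cos(5*t) + B*sin(5*t). Substituting and equating the coefficients of cos(5t) and sin(5t) gives A = -75/578, B = 20/289, so x_p = -75*cos(5*t)/578 + 20*sin(5*t)/289.
General solution: x = -75*cos(5*t)/578 + 20*sin(5*t)/289 + C1*exp(3*t) + C2*t*exp(3*t).
Apply the initial conditions: x(0) = -75/578 + C1 = 2 and x'(0) = 100/289 + C2 + 3*C1 = 2. Solving gives C1 = 1231/578, C2 = -161/34.

x = -75*cos(5*t)/578 + 20*sin(5*t)/289 + 1231*exp(3*t)/578 - 161*t*exp(3*t)/34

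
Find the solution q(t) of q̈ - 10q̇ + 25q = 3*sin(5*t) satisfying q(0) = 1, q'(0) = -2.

Characteristic equation r² - 10r + 25 = 0 has discriminant (-10)² - 4·(25) = 0, so r = 5 is a repeated root.
Hence q_h = (C1 + C2*t)*exp(5*t).
Try q_p = A*cos(5*t) + B*sin(5*t). Substituting and equating the coefficients of cos(5t) and sin(5t) gives A = 3/50, B = 0, so q_p = 3*cos(5*t)/50.
General solution: q = 3*cos(5*t)/50 + C1*exp(5*t) + C2*t*exp(5*t).
Apply the initial conditions: q(0) = 3/50 + C1 = 1 and q'(0) = C2 + 5*C1 = -2. Solving gives C1 = 47/50, C2 = -67/10.

q = 3*cos(5*t)/50 + 47*exp(5*t)/50 - 67*t*exp(5*t)/10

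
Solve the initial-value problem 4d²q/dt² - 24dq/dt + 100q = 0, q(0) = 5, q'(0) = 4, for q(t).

q = 5*cos(4*t)*exp(3*t) - 11*exp(3*t)*sin(4*t)/4

Divide through by 4: q'' - 6q' + 25q = 0.
Characteristic equation r² - 6r + 25 = 0 has discriminant (-6)² - 4·(25) = -64 < 0, so r = 3 ± 4i.
Hence q_h = C1*cos(4*t)*exp(3*t) + C2*exp(3*t)*sin(4*t).
Apply the initial conditions: q(0) = C1 = 5 and q'(0) = 3*C1 + 4*C2 = 4. Solving gives C1 = 5, C2 = -11/4.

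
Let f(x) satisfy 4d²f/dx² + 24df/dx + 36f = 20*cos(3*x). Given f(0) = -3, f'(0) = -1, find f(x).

Divide through by 4: f'' + 6f' + 9f = 5*cos(3*x).
Characteristic equation r² + 6r + 9 = 0 has discriminant (6)² - 4·(9) = 0, so r = -3 is a repeated root.
Hence f_h = (C1 + C2*x)*exp(-3*x).
Try f_p = A*cos(3*x) + B*sin(3*x). Substituting and equating the coefficients of cos(3x) and sin(3x) gives A = 0, B = 5/18, so f_p = 5*sin(3*x)/18.
General solution: f = 5*sin(3*x)/18 + C1*exp(-3*x) + C2*x*exp(-3*x).
Apply the initial conditions: f(0) = C1 = -3 and f'(0) = 5/6 + C2 - 3*C1 = -1. Solving gives C1 = -3, C2 = -65/6.

f = -3*exp(-3*x) + 5*sin(3*x)/18 - 65*x*exp(-3*x)/6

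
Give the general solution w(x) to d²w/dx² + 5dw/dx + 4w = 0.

Characteristic equation r² + 5r + 4 = 0 factors as (r + 4)(r + 1) = 0, so r = -4, -1.
Hence w_h = C1*exp(-4*x) + C2*exp(-x).

w = C1*exp(-4*x) + C2*exp(-x)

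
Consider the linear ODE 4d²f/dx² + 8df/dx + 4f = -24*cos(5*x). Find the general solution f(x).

Divide through by 4: f'' + 2f' + f = -6*cos(5*x).
Characteristic equation r² + 2r + 1 = 0 has discriminant (2)² - 4·(1) = 0, so r = -1 is a repeated root.
Hence f_h = (C1 + C2*x)*exp(-x).
Try f_p = A*cos(5*x) + B*sin(5*x). Substituting and equating the coefficients of cos(5x) and sin(5x) gives A = 36/169, B = -15/169, so f_p = -15*sin(5*x)/169 + 36*cos(5*x)/169.

f = -15*sin(5*x)/169 + 36*cos(5*x)/169 + C1*exp(-x) + C2*x*exp(-x)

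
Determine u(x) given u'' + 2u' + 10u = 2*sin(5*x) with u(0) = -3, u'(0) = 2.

u = -6*sin(5*x)/65 - 4*cos(5*x)/65 - 191*cos(3*x)*exp(-x)/65 - 31*exp(-x)*sin(3*x)/195

Characteristic equation r² + 2r + 10 = 0 has discriminant (2)² - 4·(10) = -36 < 0, so r = -1 ± 3i.
Hence u_h = C1*cos(3*x)*exp(-x) + C2*exp(-x)*sin(3*x).
Try u_p = A*cos(5*x) + B*sin(5*x). Substituting and equating the coefficients of cos(5x) and sin(5x) gives A = -4/65, B = -6/65, so u_p = -6*sin(5*x)/65 - 4*cos(5*x)/65.
General solution: u = -6*sin(5*x)/65 - 4*cos(5*x)/65 + C1*cos(3*x)*exp(-x) + C2*exp(-x)*sin(3*x).
Apply the initial conditions: u(0) = -4/65 + C1 = -3 and u'(0) = -6/13 - C1 + 3*C2 = 2. Solving gives C1 = -191/65, C2 = -31/195.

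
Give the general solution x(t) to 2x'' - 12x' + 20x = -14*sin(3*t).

x = -126*cos(3*t)/325 - 7*sin(3*t)/325 + C1*cos(t)*exp(3*t) + C2*exp(3*t)*sin(t)

Divide through by 2: x'' - 6x' + 10x = -7*sin(3*t).
Characteristic equation r² - 6r + 10 = 0 has discriminant (-6)² - 4·(10) = -4 < 0, so r = 3 ± i.
Hence x_h = C1*cos(t)*exp(3*t) + C2*exp(3*t)*sin(t).
Try x_p = A*cos(3*t) + B*sin(3*t). Substituting and equating the coefficients of cos(3t) and sin(3t) gives A = -126/325, B = -7/325, so x_p = -126*cos(3*t)/325 - 7*sin(3*t)/325.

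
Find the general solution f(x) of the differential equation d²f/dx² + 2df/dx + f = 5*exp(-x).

Characteristic equation r² + 2r + 1 = 0 has discriminant (2)² - 4·(1) = 0, so r = -1 is a repeated root.
Hence f_h = (C1 + C2*x)*exp(-x).
Since exp(-x) solves the homogeneous equation (r = -1 is a root of multiplicity 2), multiply the trial by x^2. Try f_p = A*x^2*exp(-x). Substituting into the equation and dividing by exp(-x) gives A = 5/2, so f_p = 5*x^2*exp(-x)/2.

f = C1*exp(-x) + 5*x**2*exp(-x)/2 + C2*x*exp(-x)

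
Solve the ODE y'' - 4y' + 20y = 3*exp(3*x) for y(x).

Characteristic equation r² - 4r + 20 = 0 has discriminant (-4)² - 4·(20) = -64 < 0, so r = 2 ± 4i.
Hence y_h = C1*cos(4*x)*exp(2*x) + C2*exp(2*x)*sin(4*x).
Try y_p = A*exp(3*x). Substituting into the equation and dividing by exp(3*x) gives A = 3/17, so y_p = 3*exp(3*x)/17.

y = 3*exp(3*x)/17 + C1*cos(4*x)*exp(2*x) + C2*exp(2*x)*sin(4*x)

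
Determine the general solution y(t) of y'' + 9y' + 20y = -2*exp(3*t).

Characteristic equation r² + 9r + 20 = 0 factors as (r + 5)(r + 4) = 0, so r = -5, -4.
Hence y_h = C1*exp(-5*t) + C2*exp(-4*t).
Try y_p = A*exp(3*t). Substituting into the equation and dividing by exp(3*t) gives A = -1/28, so y_p = -exp(3*t)/28.

y = -exp(3*t)/28 + C1*exp(-5*t) + C2*exp(-4*t)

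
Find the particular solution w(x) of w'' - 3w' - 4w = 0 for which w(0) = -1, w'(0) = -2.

Characteristic equation r² - 3r - 4 = 0 factors as (r + 1)(r - 4) = 0, so r = -1, 4.
Hence w_h = C1*exp(-x) + C2*exp(4*x).
Apply the initial conditions: w(0) = C1 + C2 = -1 and w'(0) = -C1 + 4*C2 = -2. Solving gives C1 = -2/5, C2 = -3/5.

w = -3*exp(4*x)/5 - 2*exp(-x)/5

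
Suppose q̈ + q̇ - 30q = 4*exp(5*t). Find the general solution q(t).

q = C1*exp(-6*t) + C2*exp(5*t) + 4*t*exp(5*t)/11

Characteristic equation r² + r - 30 = 0 factors as (r + 6)(r - 5) = 0, so r = -6, 5.
Hence q_h = C1*exp(-6*t) + C2*exp(5*t).
Since exp(5*t) solves the homogeneous equation (r = 5 is a root of multiplicity 1), multiply the trial by t. Try q_p = A*t*exp(5*t). Substituting into the equation and dividing by exp(5*t) gives A = 4/11, so q_p = 4*t*exp(5*t)/11.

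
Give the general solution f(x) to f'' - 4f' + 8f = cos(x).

f = -4*sin(x)/65 + 7*cos(x)/65 + C1*cos(2*x)*exp(2*x) + C2*exp(2*x)*sin(2*x)

Characteristic equation r² - 4r + 8 = 0 has discriminant (-4)² - 4·(8) = -16 < 0, so r = 2 ± 2i.
Hence f_h = C1*cos(2*x)*exp(2*x) + C2*exp(2*x)*sin(2*x).
Try f_p = A*cos(x) + B*sin(x). Substituting and equating the coefficients of cos(x) and sin(x) gives A = 7/65, B = -4/65, so f_p = -4*sin(x)/65 + 7*cos(x)/65.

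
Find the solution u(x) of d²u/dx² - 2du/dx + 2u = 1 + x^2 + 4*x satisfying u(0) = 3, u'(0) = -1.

Characteristic equation r² - 2r + 2 = 0 has discriminant (-2)² - 4·(2) = -4 < 0, so r = 1 ± i.
Hence u_h = C1*cos(x)*exp(x) + C2*exp(x)*sin(x).
For the particular solution try u_p = A0 + A1*x + A2*x^2. Substituting and matching coefficients of each power of x gives A0 = 3, A1 = 3, A2 = 1/2, so u_p = 3 + x^2/2 + 3*x.
General solution: u = 3 + x^2/2 + 3*x + C1*cos(x)*exp(x) + C2*exp(x)*sin(x).
Apply the initial conditions: u(0) = 3 + C1 = 3 and u'(0) = 3 + C1 + C2 = -1. Solving gives C1 = 0, C2 = -4.

u = 3 + x**2/2 + 3*x - 4*exp(x)*sin(x)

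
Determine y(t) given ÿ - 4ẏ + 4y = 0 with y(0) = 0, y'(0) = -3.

y = -3*t*exp(2*t)

Characteristic equation r² - 4r + 4 = 0 has discriminant (-4)² - 4·(4) = 0, so r = 2 is a repeated root.
Hence y_h = (C1 + C2*t)*exp(2*t).
Apply the initial conditions: y(0) = C1 = 0 and y'(0) = C2 + 2*C1 = -3. Solving gives C1 = 0, C2 = -3.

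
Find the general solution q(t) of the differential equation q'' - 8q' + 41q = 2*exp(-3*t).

q = exp(-3*t)/37 + C1*cos(5*t)*exp(4*t) + C2*exp(4*t)*sin(5*t)

Characteristic equation r² - 8r + 41 = 0 has discriminant (-8)² - 4·(41) = -100 < 0, so r = 4 ± 5i.
Hence q_h = C1*cos(5*t)*exp(4*t) + C2*exp(4*t)*sin(5*t).
Try q_p = A*exp(-3*t). Substituting into the equation and dividing by exp(-3*t) gives A = 1/37, so q_p = exp(-3*t)/37.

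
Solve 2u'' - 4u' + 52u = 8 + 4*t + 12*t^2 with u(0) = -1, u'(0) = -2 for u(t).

Divide through by 2: u'' - 2u' + 26u = 4 + 2*t + 6*t^2.
Characteristic equation r² - 2r + 26 = 0 has discriminant (-2)² - 4·(26) = -100 < 0, so r = 1 ± 5i.
Hence u_h = C1*cos(5*t)*exp(t) + C2*exp(t)*sin(5*t).
For the particular solution try u_p = A0 + A1*t + A2*t^2. Substituting and matching coefficients of each power of t gives A0 = 318/2197, A1 = 19/169, A2 = 3/13, so u_p = 318/2197 + 3*t^2/13 + 19*t/169.
General solution: u = 318/2197 + 3*t^2/13 + 19*t/169 + C1*cos(5*t)*exp(t) + C2*exp(t)*sin(5*t).
Apply the initial conditions: u(0) = 318/2197 + C1 = -1 and u'(0) = 19/169 + C1 + 5*C2 = -2. Solving gives C1 = -2515/2197, C2 = -2126/10985.

u = 318/2197 + 3*t**2/13 + 19*t/169 - 2515*cos(5*t)*exp(t)/2197 - 2126*exp(t)*sin(5*t)/10985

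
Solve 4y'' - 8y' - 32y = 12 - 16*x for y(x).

y = -1/2 + x/2 + C1*exp(4*x) + C2*exp(-2*x)

Divide through by 4: y'' - 2y' - 8y = 3 - 4*x.
Characteristic equation r² - 2r - 8 = 0 factors as (r - 4)(r + 2) = 0, so r = 4, -2.
Hence y_h = C1*exp(4*x) + C2*exp(-2*x).
For the particular solution try y_p = A0 + A1*x. Substituting and matching coefficients of each power of x gives A0 = -1/2, A1 = 1/2, so y_p = -1/2 + x/2.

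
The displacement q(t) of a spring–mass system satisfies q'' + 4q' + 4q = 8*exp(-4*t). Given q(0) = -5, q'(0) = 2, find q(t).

Characteristic equation r² + 4r + 4 = 0 has discriminant (4)² - 4·(4) = 0, so r = -2 is a repeated root.
Hence q_h = (C1 + C2*t)*exp(-2*t).
Try q_p = A*exp(-4*t). Substituting into the equation and dividing by exp(-4*t) gives A = 2, so q_p = 2*exp(-4*t).
General solution: q = 2*exp(-4*t) + C1*exp(-2*t) + C2*t*exp(-2*t).
Apply the initial conditions: q(0) = 2 + C1 = -5 and q'(0) = -8 + C2 - 2*C1 = 2. Solving gives C1 = -7, C2 = -4.

q = -7*exp(-2*t) + 2*exp(-4*t) - 4*t*exp(-2*t)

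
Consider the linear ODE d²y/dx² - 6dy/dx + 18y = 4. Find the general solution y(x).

y = 2/9 + C1*cos(3*x)*exp(3*x) + C2*exp(3*x)*sin(3*x)

Characteristic equation r² - 6r + 18 = 0 has discriminant (-6)² - 4·(18) = -36 < 0, so r = 3 ± 3i.
Hence y_h = C1*cos(3*x)*exp(3*x) + C2*exp(3*x)*sin(3*x).
For the particular solution try y_p = A0. Substituting and matching coefficients of each power of x gives A0 = 2/9, so y_p = 2/9.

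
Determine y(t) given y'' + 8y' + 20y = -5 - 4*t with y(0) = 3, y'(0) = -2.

Characteristic equation r² + 8r + 20 = 0 has discriminant (8)² - 4·(20) = -16 < 0, so r = -4 ± 2i.
Hence y_h = C1*cos(2*t)*exp(-4*t) + C2*exp(-4*t)*sin(2*t).
For the particular solution try y_p = A0 + A1*t. Substituting and matching coefficients of each power of t gives A0 = -17/100, A1 = -1/5, so y_p = -17/100 - t/5.
General solution: y = -17/100 - t/5 + C1*cos(2*t)*exp(-4*t) + C2*exp(-4*t)*sin(2*t).
Apply the initial conditions: y(0) = -17/100 + C1 = 3 and y'(0) = -1/5 - 4*C1 + 2*C2 = -2. Solving gives C1 = 317/100, C2 = 136/25.

y = -17/100 - t/5 + 136*exp(-4*t)*sin(2*t)/25 + 317*cos(2*t)*exp(-4*t)/100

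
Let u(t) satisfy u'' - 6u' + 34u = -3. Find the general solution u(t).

u = -3/34 + C1*cos(5*t)*exp(3*t) + C2*exp(3*t)*sin(5*t)

Characteristic equation r² - 6r + 34 = 0 has discriminant (-6)² - 4·(34) = -100 < 0, so r = 3 ± 5i.
Hence u_h = C1*cos(5*t)*exp(3*t) + C2*exp(3*t)*sin(5*t).
For the particular solution try u_p = A0. Substituting and matching coefficients of each power of t gives A0 = -3/34, so u_p = -3/34.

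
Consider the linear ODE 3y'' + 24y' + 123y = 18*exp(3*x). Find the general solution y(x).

y = 3*exp(3*x)/37 + C1*cos(5*x)*exp(-4*x) + C2*exp(-4*x)*sin(5*x)

Divide through by 3: y'' + 8y' + 41y = 6*exp(3*x).
Characteristic equation r² + 8r + 41 = 0 has discriminant (8)² - 4·(41) = -100 < 0, so r = -4 ± 5i.
Hence y_h = C1*cos(5*x)*exp(-4*x) + C2*exp(-4*x)*sin(5*x).
Try y_p = A*exp(3*x). Substituting into the equation and dividing by exp(3*x) gives A = 3/37, so y_p = 3*exp(3*x)/37.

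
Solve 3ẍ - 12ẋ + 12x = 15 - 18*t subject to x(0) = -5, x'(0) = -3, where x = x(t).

x = -1/4 - 19*exp(2*t)/4 - 3*t/2 + 8*t*exp(2*t)

Divide through by 3: x'' - 4x' + 4x = 5 - 6*t.
Characteristic equation r² - 4r + 4 = 0 has discriminant (-4)² - 4·(4) = 0, so r = 2 is a repeated root.
Hence x_h = (C1 + C2*t)*exp(2*t).
For the particular solution try x_p = A0 + A1*t. Substituting and matching coefficients of each power of t gives A0 = -1/4, A1 = -3/2, so x_p = -1/4 - 3*t/2.
General solution: x = -1/4 - 3*t/2 + C1*exp(2*t) + C2*t*exp(2*t).
Apply the initial conditions: x(0) = -1/4 + C1 = -5 and x'(0) = -3/2 + C2 + 2*C1 = -3. Solving gives C1 = -19/4, C2 = 8.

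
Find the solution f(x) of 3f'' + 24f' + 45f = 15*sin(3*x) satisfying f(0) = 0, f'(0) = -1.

Divide through by 3: f'' + 8f' + 15f = 5*sin(3*x).
Characteristic equation r² + 8r + 15 = 0 factors as (r + 3)(r + 5) = 0, so r = -3, -5.
Hence f_h = C1*exp(-3*x) + C2*exp(-5*x).
Try f_p = A*cos(3*x) + B*sin(3*x). Substituting and equating the coefficients of cos(3x) and sin(3x) gives A = -10/51, B = 5/102, so f_p = -10*cos(3*x)/51 + 5*sin(3*x)/102.
General solution: f = -10*cos(3*x)/51 + 5*sin(3*x)/102 + C1*exp(-3*x) + C2*exp(-5*x).
Apply the initial conditions: f(0) = -10/51 + C1 + C2 = 0 and f'(0) = 5/34 - 5*C2 - 3*C1 = -1. Solving gives C1 = -1/12, C2 = 19/68.

f = -10*cos(3*x)/51 - exp(-3*x)/12 + 5*sin(3*x)/102 + 19*exp(-5*x)/68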